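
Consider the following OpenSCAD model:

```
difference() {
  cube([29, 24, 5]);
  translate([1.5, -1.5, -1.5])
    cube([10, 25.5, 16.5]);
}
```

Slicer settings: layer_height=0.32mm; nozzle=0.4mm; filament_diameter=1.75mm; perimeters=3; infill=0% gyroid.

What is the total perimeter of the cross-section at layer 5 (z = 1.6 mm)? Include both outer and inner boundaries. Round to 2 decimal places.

134.00 mm

At z = 1.6 mm: the cube (footprint 29×24) is included at this height (perimeter 106.00 mm); the 10×25.5 cube at (1.5, -1.5) contributes its full rectangle (perimeter 71.00 mm); Taking the first minus the rest: starting from the 29×24 cube, the 10×25.5 cube at (1.5, -1.5) partially overlaps it — only the 240.00 mm² overlap (of its 255.00 mm²) is removed, clipping the outline — boundary = 134.00 mm. Overall, the cross-section has 2 separate islands. Total boundary length (outer) = 134.00 mm.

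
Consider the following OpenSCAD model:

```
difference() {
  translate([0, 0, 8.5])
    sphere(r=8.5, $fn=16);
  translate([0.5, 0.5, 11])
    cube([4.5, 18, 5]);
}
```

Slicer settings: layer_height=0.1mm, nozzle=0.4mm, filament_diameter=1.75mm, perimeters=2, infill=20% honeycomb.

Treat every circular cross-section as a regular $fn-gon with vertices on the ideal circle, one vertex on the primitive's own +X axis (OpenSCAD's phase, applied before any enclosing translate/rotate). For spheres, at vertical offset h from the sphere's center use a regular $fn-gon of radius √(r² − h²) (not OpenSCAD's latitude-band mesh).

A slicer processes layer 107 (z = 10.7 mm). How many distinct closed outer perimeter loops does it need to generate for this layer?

At z = 10.7 mm: the r=8.5 sphere slices to a regular 16-gon of circumradius 8.210 (√(r²−h²) with h=2.2 from center); the cube at (0.5, 0.5) is not intersected at this z (z outside [11, 16]); Taking the first minus the rest: none of the subtracted shapes is present at this height, so the r=8.5 sphere is unchanged — 1 connected region. The result has 1 disconnected region.

1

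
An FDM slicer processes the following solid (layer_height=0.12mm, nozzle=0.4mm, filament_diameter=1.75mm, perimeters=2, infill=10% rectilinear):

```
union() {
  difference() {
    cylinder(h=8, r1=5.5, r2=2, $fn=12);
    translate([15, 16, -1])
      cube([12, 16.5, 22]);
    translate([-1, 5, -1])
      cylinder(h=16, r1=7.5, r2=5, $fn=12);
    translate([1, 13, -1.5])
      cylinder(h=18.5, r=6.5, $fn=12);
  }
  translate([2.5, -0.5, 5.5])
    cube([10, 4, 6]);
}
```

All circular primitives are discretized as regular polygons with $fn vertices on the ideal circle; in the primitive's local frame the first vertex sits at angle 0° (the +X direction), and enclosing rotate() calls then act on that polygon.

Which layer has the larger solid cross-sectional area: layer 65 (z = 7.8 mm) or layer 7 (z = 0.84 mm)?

Layer 65 (z = 7.8): the cone (r1=5.5→r2=2) has section circumradius 2.087 here — a regular 12-gon (area = (12/2)·2.087²·sin(360°/12) = 13.07 mm²); the cube at (15, 16) (footprint 12×16.5) is included at this height (area 198.00 mm²); the cone at (-1, 5): at t=0.550 of its height the radius interpolates to r₁+(r₂−r₁)t = 6.125, giving a regular 12-gon of that circumradius (area = (12/2)·6.125²·sin(360°/12) = 112.55 mm²); the r=6.5 cylinder at (1, 13) contributes a regular 12-gon of circumradius 6.5 (area = (12/2)·6.500²·sin(360°/12) = 126.75 mm²); Taking the first minus the rest: starting from the cone (13.07 mm²), the 12×16.5 cube at (15, 16) misses the remaining region (no effect); the cone at (-1, 5) partially overlaps it — only the 9.68 mm² overlap (of its 112.55 mm²) is removed, clipping the outline; the r=6.5 cylinder at (1, 13) misses the remaining region (no effect) — area = 3.39 mm²; the cube at (2.5, -0.5) (footprint 10×4) is included at this height (area 40.00 mm²); Merging all regions: the 2 present regions are separate (no shared area or edge), so areas and boundary lengths simply add and each stays a separate island — area = 43.39 mm². So its area = 43.39 mm². Layer 7 (z = 0.84): the cone: at t=0.105 of its height the radius interpolates to r₁+(r₂−r₁)t = 5.133, giving a regular 12-gon of that circumradius (area = (12/2)·5.133²·sin(360°/12) = 79.03 mm²); the cube at (15, 16) is present — its section is the full 12×16.5 rectangle (area 198.00 mm²); the cone at (-1, 5) (r1=7.5→r2=5) has section circumradius 7.213 here — a regular 12-gon (area = (12/2)·7.213²·sin(360°/12) = 156.06 mm²); the cylinder at (1, 13): section is a regular 12-gon, circumradius r=6.5 (area = (12/2)·6.500²·sin(360°/12) = 126.75 mm²); Subtracting the remaining from the first: starting from the cone (79.03 mm²), the 12×16.5 cube at (15, 16) misses the remaining region (no effect); the cone at (-1, 5) partially overlaps it — only the 52.54 mm² overlap (of its 156.06 mm²) is removed, clipping the outline; the r=6.5 cylinder at (1, 13) misses the remaining region (no effect) — area = 26.49 mm²; the cube at (2.5, -0.5) is not intersected at this z (z outside [5.5, 11.5]); Combining (union): only the result so far is present, so the union is just that shape — area = 26.49 mm². So its area = 26.49 mm². Layer 65 is larger (43.39 vs 26.49 mm²).

layer 65 (z = 7.8 mm)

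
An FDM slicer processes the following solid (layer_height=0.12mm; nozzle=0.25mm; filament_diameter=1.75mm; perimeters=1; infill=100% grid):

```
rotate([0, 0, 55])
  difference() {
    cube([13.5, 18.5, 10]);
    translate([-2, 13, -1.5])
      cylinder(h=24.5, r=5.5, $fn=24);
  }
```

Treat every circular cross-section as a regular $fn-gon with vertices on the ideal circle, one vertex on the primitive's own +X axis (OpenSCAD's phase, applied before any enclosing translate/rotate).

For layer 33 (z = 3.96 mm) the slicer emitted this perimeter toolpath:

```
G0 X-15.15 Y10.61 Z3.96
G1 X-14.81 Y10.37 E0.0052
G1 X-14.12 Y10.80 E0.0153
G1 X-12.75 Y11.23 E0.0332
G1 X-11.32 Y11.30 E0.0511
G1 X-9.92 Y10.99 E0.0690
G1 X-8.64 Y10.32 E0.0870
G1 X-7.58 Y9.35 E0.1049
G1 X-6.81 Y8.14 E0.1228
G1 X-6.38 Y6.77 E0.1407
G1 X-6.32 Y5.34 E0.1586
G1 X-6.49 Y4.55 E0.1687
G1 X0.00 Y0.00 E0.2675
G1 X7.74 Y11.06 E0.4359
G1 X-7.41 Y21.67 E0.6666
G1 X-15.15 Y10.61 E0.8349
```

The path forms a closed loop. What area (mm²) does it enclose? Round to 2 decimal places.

Apply the shoelace formula to the sequence of (X, Y) vertices; enclosed area = 224.09 mm².

224.09 mm²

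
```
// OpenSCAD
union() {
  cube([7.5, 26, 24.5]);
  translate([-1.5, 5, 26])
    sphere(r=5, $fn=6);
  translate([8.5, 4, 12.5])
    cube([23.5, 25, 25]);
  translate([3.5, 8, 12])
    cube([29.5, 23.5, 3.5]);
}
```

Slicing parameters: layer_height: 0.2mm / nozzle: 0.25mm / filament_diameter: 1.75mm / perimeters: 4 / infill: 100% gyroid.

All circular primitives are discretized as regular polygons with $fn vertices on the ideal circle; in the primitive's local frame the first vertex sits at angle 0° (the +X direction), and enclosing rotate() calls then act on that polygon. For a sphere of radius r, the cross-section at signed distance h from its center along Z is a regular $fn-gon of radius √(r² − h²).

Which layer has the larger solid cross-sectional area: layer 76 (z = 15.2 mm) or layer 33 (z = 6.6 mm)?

Layer 76 (z = 15.2): the cube (footprint 7.5×26) is included at this height (area 195.00 mm²); the sphere at (-1.5, 5) is not intersected at this z (|z−center|=10.800 > r=5); the cube at (8.5, 4) (footprint 23.5×25) is included at this height (area 587.50 mm²); the 29.5×23.5 cube at (3.5, 8) contributes its full rectangle (area 693.25 mm²); Merging all regions: the regions partially overlap — summed areas 1475.75 mm² minus the doubly-counted overlap 565.50 mm² gives 910.25 mm² — area = 910.25 mm². So its area = 910.25 mm². Layer 33 (z = 6.6): the cube is present — its section is the full 7.5×26 rectangle (area 195.00 mm²); the sphere at (-1.5, 5) is not intersected at this z (|z−center|=19.400 > r=5); the cube at (8.5, 4) does not reach this height (z outside [12.5, 37.5]); the cube at (3.5, 8) does not reach this height (z outside [12, 15.5]); Combining (union): only the 7.5×26 cube is present, so the union is just that shape — area = 195.00 mm². So its area = 195.00 mm². Layer 76 is larger (910.25 vs 195.00 mm²).

layer 76 (z = 15.2 mm)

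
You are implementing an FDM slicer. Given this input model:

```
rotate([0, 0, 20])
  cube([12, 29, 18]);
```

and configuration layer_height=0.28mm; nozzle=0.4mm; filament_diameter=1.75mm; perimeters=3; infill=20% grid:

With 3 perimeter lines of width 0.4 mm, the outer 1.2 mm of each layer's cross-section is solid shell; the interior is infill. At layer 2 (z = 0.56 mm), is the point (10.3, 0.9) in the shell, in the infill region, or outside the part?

outside

At z = 0.56 mm: the 12×29 cube contributes its full rectangle; (whole slice rotated 20° about Z — lengths, areas and connectivity unchanged). Overall, the cross-section is a single solid region. Undo the 20° rotation: the query point maps to (9.987, -2.677) in the un-rotated model frame. The nearest boundary edge runs (0.00, 0.00)→(12.00, 0.00); distance from the point to it = 2.68 mm. The point is not inside any of the regions above, so it lies outside the cross-section (2.68 mm from the nearest boundary).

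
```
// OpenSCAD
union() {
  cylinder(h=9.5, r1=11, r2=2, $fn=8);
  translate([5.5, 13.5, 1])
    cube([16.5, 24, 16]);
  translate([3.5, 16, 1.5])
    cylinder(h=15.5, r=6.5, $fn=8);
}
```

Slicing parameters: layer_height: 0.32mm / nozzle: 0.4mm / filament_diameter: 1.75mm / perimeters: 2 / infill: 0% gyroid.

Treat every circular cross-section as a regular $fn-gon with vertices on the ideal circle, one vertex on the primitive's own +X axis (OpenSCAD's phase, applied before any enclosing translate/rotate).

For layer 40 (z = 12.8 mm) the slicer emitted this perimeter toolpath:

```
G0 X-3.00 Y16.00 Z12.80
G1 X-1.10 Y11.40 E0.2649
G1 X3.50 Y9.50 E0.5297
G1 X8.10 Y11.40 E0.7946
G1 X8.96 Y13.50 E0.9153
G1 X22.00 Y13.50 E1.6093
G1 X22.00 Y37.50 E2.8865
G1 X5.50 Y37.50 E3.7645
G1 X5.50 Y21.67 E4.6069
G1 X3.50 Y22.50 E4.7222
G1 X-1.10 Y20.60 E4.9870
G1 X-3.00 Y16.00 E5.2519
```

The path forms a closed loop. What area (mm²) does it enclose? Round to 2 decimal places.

487.90 mm²

Apply the shoelace formula to the sequence of (X, Y) vertices; enclosed area = 487.90 mm².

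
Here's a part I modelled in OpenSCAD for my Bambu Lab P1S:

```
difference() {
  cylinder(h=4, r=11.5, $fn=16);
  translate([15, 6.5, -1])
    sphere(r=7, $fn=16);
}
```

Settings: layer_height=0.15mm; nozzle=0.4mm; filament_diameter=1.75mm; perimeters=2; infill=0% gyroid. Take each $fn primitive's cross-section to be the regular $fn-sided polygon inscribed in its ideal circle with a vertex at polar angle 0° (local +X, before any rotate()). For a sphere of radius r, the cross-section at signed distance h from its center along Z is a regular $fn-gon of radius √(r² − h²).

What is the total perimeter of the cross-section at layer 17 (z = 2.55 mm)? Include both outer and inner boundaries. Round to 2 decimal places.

71.91 mm

At z = 2.55 mm: the r=11.5 cylinder gives a regular 16-gon of circumradius 11.5 (constant along its height) (perimeter = 2·16·11.500·sin(180°/16) = 71.79 mm); the sphere at (15, 6.5): section is a regular 16-gon, circumradius = √(r²−h²) = √(7²−3.55²) = 6.033 (perimeter = 2·16·6.033·sin(180°/16) = 37.66 mm); Subtracting the remaining from the first: starting from the r=11.5 cylinder, the r=7 sphere at (15, 6.5) partially overlaps it — only the 3.43 mm² overlap (of its 111.43 mm²) is removed, clipping the outline — boundary = 71.91 mm. Overall, the cross-section is a single solid region. Total boundary length (outer) = 71.91 mm.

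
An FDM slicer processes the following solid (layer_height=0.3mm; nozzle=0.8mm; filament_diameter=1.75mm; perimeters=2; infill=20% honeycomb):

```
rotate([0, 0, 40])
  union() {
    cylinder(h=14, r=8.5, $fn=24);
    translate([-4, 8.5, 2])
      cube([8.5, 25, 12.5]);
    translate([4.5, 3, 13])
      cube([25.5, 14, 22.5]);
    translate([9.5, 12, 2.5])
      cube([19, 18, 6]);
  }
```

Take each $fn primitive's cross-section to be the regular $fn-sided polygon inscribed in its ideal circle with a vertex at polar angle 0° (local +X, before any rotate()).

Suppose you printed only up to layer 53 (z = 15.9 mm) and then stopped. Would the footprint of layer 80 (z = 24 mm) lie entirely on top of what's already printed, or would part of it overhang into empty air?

Compare the two slices. At z = 15.9: the cylinder does not reach this height (z outside [0, 14]); the cube at (-4, 8.5) is absent (z outside [2, 14.5]); the cube at (4.5, 3) is present — its section is the full 25.5×14 rectangle (area 357.00 mm²); the cube at (9.5, 12) is not intersected at this z (z outside [2.5, 8.5]); Combining (union): only the 25.5×14 cube at (4.5, 3) is present, so the union is just that shape — area = 357.00 mm²; (whole slice rotated 40° about Z — lengths, areas and connectivity unchanged). At z = 24: the cylinder is absent (z outside [0, 14]); the cube at (-4, 8.5) is absent (z outside [2, 14.5]); the cube at (4.5, 3) is present — its section is the full 25.5×14 rectangle (area 357.00 mm²); the cube at (9.5, 12) is not intersected at this z (z outside [2.5, 8.5]); Merging all regions: only the 25.5×14 cube at (4.5, 3) is present, so the union is just that shape — area = 357.00 mm²; (rotated 40° about Z; rotation is an isometry so areas/perimeters/island counts are preserved). Checking containment: the cross-section at z = 24 is a subset of the cross-section at z = 15.9.

entirely on top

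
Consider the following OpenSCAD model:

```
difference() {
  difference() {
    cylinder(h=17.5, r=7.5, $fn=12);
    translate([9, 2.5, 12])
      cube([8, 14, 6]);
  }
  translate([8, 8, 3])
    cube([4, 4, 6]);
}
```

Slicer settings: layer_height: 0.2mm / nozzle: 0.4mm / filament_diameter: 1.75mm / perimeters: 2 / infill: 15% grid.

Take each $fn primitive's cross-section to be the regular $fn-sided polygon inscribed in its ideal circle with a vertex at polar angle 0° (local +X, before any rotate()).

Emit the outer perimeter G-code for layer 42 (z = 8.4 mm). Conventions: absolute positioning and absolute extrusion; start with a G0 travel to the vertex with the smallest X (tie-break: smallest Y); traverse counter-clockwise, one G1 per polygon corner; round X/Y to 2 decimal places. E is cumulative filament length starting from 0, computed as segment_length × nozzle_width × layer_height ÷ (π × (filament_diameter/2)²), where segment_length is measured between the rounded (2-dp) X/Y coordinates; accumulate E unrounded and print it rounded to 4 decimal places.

At z = 8.4 mm: the cylinder: section is a regular 12-gon, circumradius r=7.5; the cube at (9, 2.5) is absent (z outside [12, 18]); After the difference (first − rest): none of the subtracted shapes is present at this height, so the r=7.5 cylinder is unchanged — 1 connected region; the cube at (8, 8) is present — its section is the full 4×4 rectangle; After the difference (first − rest): starting from that combined region, the 4×4 cube at (8, 8) misses the remaining region (no effect) — 1 connected region. The outline is a single polygon with 12 vertices. Extrusion per mm of travel: 0.4 × 0.2 / (π × 0.875²) = 0.033260. Accumulating E over each segment gives final E = 1.5501.

G0 X-7.50 Y0.00 Z8.40
G1 X-6.50 Y-3.75 E0.1291
G1 X-3.75 Y-6.50 E0.2584
G1 X0.00 Y-7.50 E0.3875
G1 X3.75 Y-6.50 E0.5166
G1 X6.50 Y-3.75 E0.6460
G1 X7.50 Y0.00 E0.7750
G1 X6.50 Y3.75 E0.9041
G1 X3.75 Y6.50 E1.0335
G1 X0.00 Y7.50 E1.1626
G1 X-3.75 Y6.50 E1.2916
G1 X-6.50 Y3.75 E1.4210
G1 X-7.50 Y0.00 E1.5501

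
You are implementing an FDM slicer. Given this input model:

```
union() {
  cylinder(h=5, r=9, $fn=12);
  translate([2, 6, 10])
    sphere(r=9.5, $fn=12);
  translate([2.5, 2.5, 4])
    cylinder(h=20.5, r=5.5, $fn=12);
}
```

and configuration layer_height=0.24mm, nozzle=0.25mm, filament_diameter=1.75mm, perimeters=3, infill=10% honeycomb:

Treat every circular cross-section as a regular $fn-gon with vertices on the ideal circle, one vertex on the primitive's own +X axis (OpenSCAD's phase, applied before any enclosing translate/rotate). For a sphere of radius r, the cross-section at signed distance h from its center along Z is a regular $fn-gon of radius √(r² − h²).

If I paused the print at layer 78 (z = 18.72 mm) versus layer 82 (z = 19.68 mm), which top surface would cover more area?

layer 78 (z = 18.72 mm)

Layer 78 (z = 18.72): the cylinder is absent (z outside [0, 5]); the sphere at (2, 6): section is a regular 12-gon, circumradius = √(r²−h²) = √(9.5²−8.72²) = 3.770 (area = (12/2)·3.770²·sin(360°/12) = 42.63 mm²); the r=5.5 cylinder at (2.5, 2.5) gives a regular 12-gon of circumradius 5.5 (constant along its height) (area = (12/2)·5.500²·sin(360°/12) = 90.75 mm²); Combining (union): the regions partially overlap — summed areas 133.38 mm² minus the doubly-counted overlap 31.48 mm² gives 101.90 mm² — area = 101.90 mm². So its area = 101.90 mm². Layer 82 (z = 19.68): the cylinder is absent (z outside [0, 5]); the sphere at (2, 6) does not reach this height (|z−center|=9.680 > r=9.5); the r=5.5 cylinder at (2.5, 2.5) gives a regular 12-gon of circumradius 5.5 (constant along its height) (area = (12/2)·5.500²·sin(360°/12) = 90.75 mm²); Taking the union: only the r=5.5 cylinder at (2.5, 2.5) is present, so the union is just that shape — area = 90.75 mm². So its area = 90.75 mm². Layer 78 is larger (101.90 vs 90.75 mm²).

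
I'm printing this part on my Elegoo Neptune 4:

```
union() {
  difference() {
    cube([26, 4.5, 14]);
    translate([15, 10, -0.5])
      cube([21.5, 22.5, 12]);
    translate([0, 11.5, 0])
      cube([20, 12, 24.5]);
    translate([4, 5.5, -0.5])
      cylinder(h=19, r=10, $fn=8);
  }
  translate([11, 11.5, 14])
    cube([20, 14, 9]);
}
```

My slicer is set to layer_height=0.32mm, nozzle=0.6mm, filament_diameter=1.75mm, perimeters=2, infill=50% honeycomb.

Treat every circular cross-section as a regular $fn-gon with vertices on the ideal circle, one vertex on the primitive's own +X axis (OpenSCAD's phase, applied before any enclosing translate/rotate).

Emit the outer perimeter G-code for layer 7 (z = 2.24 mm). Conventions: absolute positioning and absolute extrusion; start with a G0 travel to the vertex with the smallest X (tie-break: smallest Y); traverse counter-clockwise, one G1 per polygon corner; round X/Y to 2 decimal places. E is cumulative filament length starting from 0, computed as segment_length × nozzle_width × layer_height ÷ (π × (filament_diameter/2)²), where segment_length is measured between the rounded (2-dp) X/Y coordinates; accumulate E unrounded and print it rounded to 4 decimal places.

G0 X11.72 Y0.00 Z2.24
G1 X26.00 Y0.00 E1.1399
G1 X26.00 Y4.50 E1.4991
G1 X13.59 Y4.50 E2.4897
G1 X11.72 Y0.00 E2.8787

At z = 2.24 mm: the cube (footprint 26×4.5) is included at this height; the cube at (15, 10) is present — its section is the full 21.5×22.5 rectangle; the 20×12 cube at (0, 11.5) contributes its full rectangle; the r=10 cylinder at (4, 5.5) contributes a regular 8-gon of circumradius 10; Subtracting the remaining from the first: starting from the 26×4.5 cube, the 21.5×22.5 cube at (15, 10) misses the remaining region (no effect); the 20×12 cube at (0, 11.5) misses the remaining region (no effect); the r=10 cylinder at (4, 5.5) partially overlaps it — only the 56.94 mm² overlap (of its 282.84 mm²) is removed, clipping the outline — 1 connected region; the cube at (11, 11.5) does not reach this height (z outside [14, 23]); Combining (union): only that combined region is present, so the union is just that shape — 1 connected region. The outline is a single polygon with 4 vertices. Extrusion per mm of travel: 0.6 × 0.32 / (π × 0.875²) = 0.079824. Accumulating E over each segment gives final E = 2.8787.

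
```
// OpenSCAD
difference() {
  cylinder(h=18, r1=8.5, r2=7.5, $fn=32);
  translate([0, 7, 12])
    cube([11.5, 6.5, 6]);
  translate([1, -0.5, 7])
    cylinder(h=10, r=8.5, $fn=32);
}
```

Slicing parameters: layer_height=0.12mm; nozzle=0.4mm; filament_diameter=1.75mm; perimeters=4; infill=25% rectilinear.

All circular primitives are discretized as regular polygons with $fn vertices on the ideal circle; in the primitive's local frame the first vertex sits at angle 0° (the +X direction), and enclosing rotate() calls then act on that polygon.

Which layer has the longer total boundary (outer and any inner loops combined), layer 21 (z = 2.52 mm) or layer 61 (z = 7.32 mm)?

Layer 21 (z = 2.52): the cone (r1=8.5→r2=7.5) has section circumradius 8.360 here — a regular 32-gon (perimeter = 2·32·8.360·sin(180°/32) = 52.44 mm); the cube at (0, 7) is absent (z outside [12, 18]); the cylinder at (1, -0.5) does not reach this height (z outside [7, 17]); Subtracting the remaining from the first: none of the subtracted shapes is present at this height, so the cone is unchanged — boundary = 52.44 mm. So its perimeter = 52.44 mm. Layer 61 (z = 7.32): the cone contributes a regular 32-gon of circumradius 8.093 (interpolated between r1=8.5 and r2=7.5 at t=0.407) (perimeter = 2·32·8.093·sin(180°/32) = 50.77 mm); the cube at (0, 7) is not intersected at this z (z outside [12, 18]); the cylinder at (1, -0.5): section is a regular 32-gon, circumradius r=8.5 (perimeter = 2·32·8.500·sin(180°/32) = 53.32 mm); Subtracting the remaining from the first: starting from the cone, the r=8.5 cylinder at (1, -0.5) partially overlaps it — only the 195.29 mm² overlap (of its 225.52 mm²) is removed, clipping the outline — boundary = 39.44 mm. So its perimeter = 39.44 mm. Layer 21 is larger (52.44 vs 39.44 mm).

layer 21 (z = 2.52 mm)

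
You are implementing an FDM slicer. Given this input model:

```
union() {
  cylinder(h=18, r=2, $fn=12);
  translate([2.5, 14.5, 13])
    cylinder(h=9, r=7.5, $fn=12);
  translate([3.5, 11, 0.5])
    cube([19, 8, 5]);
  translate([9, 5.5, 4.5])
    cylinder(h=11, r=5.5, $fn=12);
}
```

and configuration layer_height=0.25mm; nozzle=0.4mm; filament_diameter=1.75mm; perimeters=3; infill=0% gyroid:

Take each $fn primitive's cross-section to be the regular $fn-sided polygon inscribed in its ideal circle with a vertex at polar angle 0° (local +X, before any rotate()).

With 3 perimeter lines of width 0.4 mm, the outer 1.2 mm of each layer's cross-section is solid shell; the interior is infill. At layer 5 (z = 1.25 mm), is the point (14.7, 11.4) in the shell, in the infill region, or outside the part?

shell

At z = 1.25 mm: the cylinder: section is a regular 12-gon, circumradius r=2; the cylinder at (2.5, 14.5) does not reach this height (z outside [13, 22]); the cube at (3.5, 11) (footprint 19×8) is included at this height; the cylinder at (9, 5.5) does not reach this height (z outside [4.5, 15.5]); Combining (union): the 2 present regions are separate (no shared area or edge), so areas and boundary lengths simply add and each stays a separate island — 2 connected regions. Overall, the cross-section has 2 separate islands. The nearest boundary edge runs (22.50, 11.00)→(3.50, 11.00); distance from the point to it = 0.40 mm. (Shell/infill is judged within the island containing the point — the largest one.) The point is inside the cross-section, 0.40 mm from the nearest boundary — within the 1.2 mm shell band (3 × 0.4).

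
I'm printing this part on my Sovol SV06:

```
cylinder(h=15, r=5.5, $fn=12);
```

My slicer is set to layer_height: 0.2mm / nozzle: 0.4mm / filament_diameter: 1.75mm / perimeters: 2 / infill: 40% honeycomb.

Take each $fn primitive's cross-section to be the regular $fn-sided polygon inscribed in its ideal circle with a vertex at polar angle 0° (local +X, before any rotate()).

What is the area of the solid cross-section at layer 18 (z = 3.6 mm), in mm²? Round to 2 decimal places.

90.75 mm²

At z = 3.6 mm: the r=5.5 cylinder contributes a regular 12-gon of circumradius 5.5 (area = (12/2)·5.500²·sin(360°/12) = 90.75 mm²). Overall, the cross-section is a single solid region. Net area = 90.75 mm².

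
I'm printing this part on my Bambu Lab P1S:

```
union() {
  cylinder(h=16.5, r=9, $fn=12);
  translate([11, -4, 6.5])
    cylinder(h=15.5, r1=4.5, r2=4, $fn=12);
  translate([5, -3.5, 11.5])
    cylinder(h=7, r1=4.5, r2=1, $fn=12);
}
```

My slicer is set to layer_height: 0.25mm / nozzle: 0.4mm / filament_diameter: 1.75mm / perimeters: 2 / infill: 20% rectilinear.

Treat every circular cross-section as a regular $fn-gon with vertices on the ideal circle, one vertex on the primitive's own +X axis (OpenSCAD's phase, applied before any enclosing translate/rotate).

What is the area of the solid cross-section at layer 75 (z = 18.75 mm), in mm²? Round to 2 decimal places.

At z = 18.75 mm: the cylinder is not intersected at this z (z outside [0, 16.5]); the cone at (11, -4) (r1=4.5→r2=4) has section circumradius 4.105 here — a regular 12-gon (area = (12/2)·4.105²·sin(360°/12) = 50.55 mm²); the cone at (5, -3.5) is absent (z outside [11.5, 18.5]); Combining (union): only the cone at (11, -4) is present, so the union is just that shape — area = 50.55 mm². Overall, the cross-section is a single solid region. Net area = 50.55 mm².

50.55 mm²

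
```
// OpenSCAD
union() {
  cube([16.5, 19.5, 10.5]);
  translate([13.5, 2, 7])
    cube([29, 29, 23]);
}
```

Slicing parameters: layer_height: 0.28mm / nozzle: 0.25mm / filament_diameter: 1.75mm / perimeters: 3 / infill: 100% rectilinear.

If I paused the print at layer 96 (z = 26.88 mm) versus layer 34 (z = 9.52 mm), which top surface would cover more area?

layer 34 (z = 9.52 mm)

Layer 96 (z = 26.88): the cube is absent (z outside [0, 10.5]); the cube at (13.5, 2) (footprint 29×29) is included at this height (area 841.00 mm²); Merging all regions: only the 29×29 cube at (13.5, 2) is present, so the union is just that shape — area = 841.00 mm². So its area = 841.00 mm². Layer 34 (z = 9.52): the cube is present — its section is the full 16.5×19.5 rectangle (area 321.75 mm²); the cube at (13.5, 2) is present — its section is the full 29×29 rectangle (area 841.00 mm²); Combining (union): the regions partially overlap — summed areas 1162.75 mm² minus the doubly-counted overlap 52.50 mm² gives 1110.25 mm² — area = 1110.25 mm². So its area = 1110.25 mm². Layer 34 is larger (1110.25 vs 841.00 mm²).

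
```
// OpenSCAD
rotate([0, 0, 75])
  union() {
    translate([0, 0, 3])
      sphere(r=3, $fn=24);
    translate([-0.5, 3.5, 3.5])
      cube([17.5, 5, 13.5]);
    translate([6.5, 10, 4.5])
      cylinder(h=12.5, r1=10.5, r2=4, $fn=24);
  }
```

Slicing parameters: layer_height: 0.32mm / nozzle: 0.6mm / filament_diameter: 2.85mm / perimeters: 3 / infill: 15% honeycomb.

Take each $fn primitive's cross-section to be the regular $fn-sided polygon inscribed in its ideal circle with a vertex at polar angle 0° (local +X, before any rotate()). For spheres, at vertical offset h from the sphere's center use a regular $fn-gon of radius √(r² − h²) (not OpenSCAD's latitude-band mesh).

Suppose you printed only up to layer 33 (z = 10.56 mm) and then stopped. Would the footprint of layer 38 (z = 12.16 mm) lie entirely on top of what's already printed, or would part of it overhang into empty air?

Compare the two slices. At z = 10.56: the sphere is not intersected at this z (|z−center|=7.560 > r=3); the cube at (-0.5, 3.5) (footprint 17.5×5) is included at this height (area 87.50 mm²); the cone at (6.5, 10): at t=0.485 of its height the radius interpolates to r₁+(r₂−r₁)t = 7.349, giving a regular 24-gon of that circumradius (area = (24/2)·7.349²·sin(360°/24) = 167.73 mm²); Merging all regions: the regions partially overlap — summed areas 255.23 mm² minus the doubly-counted overlap 58.44 mm² gives 196.79 mm² — area = 196.79 mm²; (rotated 75° about Z; rotation is an isometry so areas/perimeters/island counts are preserved). At z = 12.16: the sphere is absent (|z−center|=9.160 > r=3); the cube at (-0.5, 3.5) is present — its section is the full 17.5×5 rectangle (area 87.50 mm²); the cone at (6.5, 10) (r1=10.5→r2=4) has section circumradius 6.517 here — a regular 24-gon (area = (24/2)·6.517²·sin(360°/24) = 131.90 mm²); Combining (union): the regions partially overlap — summed areas 219.40 mm² minus the doubly-counted overlap 46.69 mm² gives 172.71 mm² — area = 172.71 mm²; (rotated 75° about Z; rotation is an isometry so areas/perimeters/island counts are preserved). Checking containment: the cross-section at z = 12.16 is a subset of the cross-section at z = 10.56.

entirely on top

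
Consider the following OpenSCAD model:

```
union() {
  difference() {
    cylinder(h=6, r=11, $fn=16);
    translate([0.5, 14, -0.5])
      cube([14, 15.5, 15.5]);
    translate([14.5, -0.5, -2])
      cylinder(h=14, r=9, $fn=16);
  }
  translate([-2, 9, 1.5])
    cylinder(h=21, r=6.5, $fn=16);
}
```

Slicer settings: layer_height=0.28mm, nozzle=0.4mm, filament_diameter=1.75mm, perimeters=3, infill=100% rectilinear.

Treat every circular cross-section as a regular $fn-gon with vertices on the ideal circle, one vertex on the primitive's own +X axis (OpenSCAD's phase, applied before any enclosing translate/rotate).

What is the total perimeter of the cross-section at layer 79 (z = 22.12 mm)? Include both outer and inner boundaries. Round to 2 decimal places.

40.58 mm

At z = 22.12 mm: the cylinder is absent (z outside [0, 6]); the cube at (0.5, 14) is not intersected at this z (z outside [-0.5, 15]); the cylinder at (14.5, -0.5) is not intersected at this z (z outside [-2, 12]); After the difference (first − rest): the first operand is absent here, so nothing remains; the cylinder at (-2, 9): section is a regular 16-gon, circumradius r=6.5 (perimeter = 2·16·6.500·sin(180°/16) = 40.58 mm); Merging all regions: only the r=6.5 cylinder at (-2, 9) is present, so the union is just that shape — boundary = 40.58 mm. Overall, the cross-section is a single solid region. Total boundary length (outer) = 40.58 mm.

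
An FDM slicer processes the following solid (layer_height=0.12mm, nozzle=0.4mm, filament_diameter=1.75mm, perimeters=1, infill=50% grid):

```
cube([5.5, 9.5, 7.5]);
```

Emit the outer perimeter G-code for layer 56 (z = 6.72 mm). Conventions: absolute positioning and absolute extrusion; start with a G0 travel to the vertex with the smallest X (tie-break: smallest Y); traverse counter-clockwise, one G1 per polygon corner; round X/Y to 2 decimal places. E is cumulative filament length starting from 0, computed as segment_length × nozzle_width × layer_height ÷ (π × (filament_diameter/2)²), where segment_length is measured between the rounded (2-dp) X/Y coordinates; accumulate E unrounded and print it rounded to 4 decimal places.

At z = 6.72 mm: the cube (footprint 5.5×9.5) is included at this height. The outline is a single polygon with 4 vertices. Extrusion per mm of travel: 0.4 × 0.12 / (π × 0.875²) = 0.019956. Accumulating E over each segment gives final E = 0.5987.

G0 X0.00 Y0.00 Z6.72
G1 X5.50 Y0.00 E0.1098
G1 X5.50 Y9.50 E0.2993
G1 X0.00 Y9.50 E0.4091
G1 X0.00 Y0.00 E0.5987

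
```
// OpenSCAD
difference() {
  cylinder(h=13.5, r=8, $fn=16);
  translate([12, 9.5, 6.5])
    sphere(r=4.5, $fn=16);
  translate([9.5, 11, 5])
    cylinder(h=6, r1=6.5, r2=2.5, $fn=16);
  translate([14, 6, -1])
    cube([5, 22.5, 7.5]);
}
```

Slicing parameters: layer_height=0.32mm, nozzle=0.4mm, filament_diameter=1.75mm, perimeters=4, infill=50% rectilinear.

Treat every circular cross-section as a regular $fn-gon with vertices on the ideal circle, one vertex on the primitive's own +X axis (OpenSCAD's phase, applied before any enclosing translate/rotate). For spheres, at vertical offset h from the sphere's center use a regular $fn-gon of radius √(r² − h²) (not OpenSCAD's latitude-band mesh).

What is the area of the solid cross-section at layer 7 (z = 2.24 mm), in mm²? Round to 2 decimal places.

At z = 2.24 mm: the r=8 cylinder gives a regular 16-gon of circumradius 8 (constant along its height) (area = (16/2)·8.000²·sin(360°/16) = 195.93 mm²); the r=4.5 sphere at (12, 9.5) contributes a regular 16-gon of circumradius √(4.5²−4.26²) = 1.450 (area = (16/2)·1.450²·sin(360°/16) = 6.44 mm²); the cone at (9.5, 11) is not intersected at this z (z outside [5, 11]); the 5×22.5 cube at (14, 6) contributes its full rectangle (area 112.50 mm²); Taking the first minus the rest: starting from the r=8 cylinder (195.93 mm²), the r=4.5 sphere at (12, 9.5) misses the remaining region (no effect); the 5×22.5 cube at (14, 6) misses the remaining region (no effect) — area = 195.93 mm². Overall, the cross-section is a single solid region. Net area = 195.93 mm².

195.93 mm²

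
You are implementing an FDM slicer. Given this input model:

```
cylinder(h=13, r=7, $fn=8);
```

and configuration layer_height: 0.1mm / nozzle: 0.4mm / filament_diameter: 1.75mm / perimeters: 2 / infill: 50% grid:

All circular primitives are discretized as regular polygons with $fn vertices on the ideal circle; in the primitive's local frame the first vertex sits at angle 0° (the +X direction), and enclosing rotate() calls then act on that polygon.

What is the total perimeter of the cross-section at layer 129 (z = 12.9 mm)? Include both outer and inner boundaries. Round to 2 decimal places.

42.86 mm

At z = 12.9 mm: the r=7 cylinder gives a regular 8-gon of circumradius 7 (constant along its height) (perimeter = 2·8·7.000·sin(180°/8) = 42.86 mm). Overall, the cross-section is a single solid region. Total boundary length (outer) = 42.86 mm.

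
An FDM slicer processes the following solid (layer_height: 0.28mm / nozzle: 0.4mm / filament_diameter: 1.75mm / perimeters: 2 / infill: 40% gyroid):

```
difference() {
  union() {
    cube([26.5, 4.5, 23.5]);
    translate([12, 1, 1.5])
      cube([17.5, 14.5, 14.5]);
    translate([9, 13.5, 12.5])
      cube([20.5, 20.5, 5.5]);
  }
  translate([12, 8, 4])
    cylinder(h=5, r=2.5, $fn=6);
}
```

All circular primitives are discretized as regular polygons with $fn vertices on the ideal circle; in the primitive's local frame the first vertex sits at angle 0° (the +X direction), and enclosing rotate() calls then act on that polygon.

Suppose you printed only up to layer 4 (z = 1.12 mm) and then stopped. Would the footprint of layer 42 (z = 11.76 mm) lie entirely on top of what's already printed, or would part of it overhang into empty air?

Compare the two slices. At z = 1.12: the cube is present — its section is the full 26.5×4.5 rectangle (area 119.25 mm²); the cube at (12, 1) is not intersected at this z (z outside [1.5, 16]); the cube at (9, 13.5) does not reach this height (z outside [12.5, 18]); Combining (union): only the 26.5×4.5 cube is present, so the union is just that shape — area = 119.25 mm²; the cylinder at (12, 8) is not intersected at this z (z outside [4, 9]); Subtracting the remaining from the first: none of the subtracted shapes is present at this height, so that combined region is unchanged — area = 119.25 mm². At z = 11.76: the cube is present — its section is the full 26.5×4.5 rectangle (area 119.25 mm²); the 17.5×14.5 cube at (12, 1) contributes its full rectangle (area 253.75 mm²); the cube at (9, 13.5) is absent (z outside [12.5, 18]); Merging all regions: the regions partially overlap — summed areas 373.00 mm² minus the doubly-counted overlap 50.75 mm² gives 322.25 mm² — area = 322.25 mm²; the cylinder at (12, 8) does not reach this height (z outside [4, 9]); Taking the first minus the rest: none of the subtracted shapes is present at this height, so that combined region is unchanged — area = 322.25 mm². Checking containment: at z = 11.76 the cross-section extends beyond the z = 1.12 cross-section by about 203.00 mm².

part overhangs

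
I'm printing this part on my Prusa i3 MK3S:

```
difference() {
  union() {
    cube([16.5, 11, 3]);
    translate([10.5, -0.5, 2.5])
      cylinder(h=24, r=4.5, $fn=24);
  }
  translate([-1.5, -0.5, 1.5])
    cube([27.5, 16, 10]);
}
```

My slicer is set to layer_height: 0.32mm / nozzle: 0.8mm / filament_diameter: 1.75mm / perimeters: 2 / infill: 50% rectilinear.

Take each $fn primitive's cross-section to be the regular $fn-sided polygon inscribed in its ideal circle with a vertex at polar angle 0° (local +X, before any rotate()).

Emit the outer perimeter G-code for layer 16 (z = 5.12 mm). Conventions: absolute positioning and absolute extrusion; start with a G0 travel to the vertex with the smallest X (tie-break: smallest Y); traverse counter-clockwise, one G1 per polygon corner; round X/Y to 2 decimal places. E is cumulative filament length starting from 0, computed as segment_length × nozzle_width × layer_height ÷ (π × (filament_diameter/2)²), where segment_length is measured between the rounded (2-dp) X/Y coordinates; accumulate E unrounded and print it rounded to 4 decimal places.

At z = 5.12 mm: the cube does not reach this height (z outside [0, 3]); the r=4.5 cylinder at (10.5, -0.5) gives a regular 24-gon of circumradius 4.5 (constant along its height); Taking the union: only the r=4.5 cylinder at (10.5, -0.5) is present, so the union is just that shape — 1 connected region; the cube at (-1.5, -0.5) (footprint 27.5×16) is included at this height; After the difference (first − rest): starting from the result so far, the 27.5×16 cube at (-1.5, -0.5) partially overlaps it — only the 31.45 mm² overlap (of its 440.00 mm²) is removed, clipping the outline — 1 connected region. The outline is a single polygon with 13 vertices. Extrusion per mm of travel: 0.8 × 0.32 / (π × 0.875²) = 0.106432. Accumulating E over each segment gives final E = 2.4586.

G0 X6.00 Y-0.50 Z5.12
G1 X6.15 Y-1.66 E0.1245
G1 X6.60 Y-2.75 E0.2500
G1 X7.32 Y-3.68 E0.3752
G1 X8.25 Y-4.40 E0.5004
G1 X9.34 Y-4.85 E0.6259
G1 X10.50 Y-5.00 E0.7504
G1 X11.66 Y-4.85 E0.8748
G1 X12.75 Y-4.40 E1.0004
G1 X13.68 Y-3.68 E1.1255
G1 X14.40 Y-2.75 E1.2507
G1 X14.85 Y-1.66 E1.3762
G1 X15.00 Y-0.50 E1.5007
G1 X6.00 Y-0.50 E2.4586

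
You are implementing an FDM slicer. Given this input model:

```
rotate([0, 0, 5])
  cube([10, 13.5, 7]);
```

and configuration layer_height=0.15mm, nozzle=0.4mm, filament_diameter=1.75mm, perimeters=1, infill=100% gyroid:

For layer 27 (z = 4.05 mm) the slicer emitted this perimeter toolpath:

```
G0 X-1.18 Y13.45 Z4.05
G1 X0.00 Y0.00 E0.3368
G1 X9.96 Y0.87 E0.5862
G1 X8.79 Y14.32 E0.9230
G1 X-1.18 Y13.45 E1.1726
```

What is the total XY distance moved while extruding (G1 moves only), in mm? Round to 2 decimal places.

Sum the Euclidean lengths of each G1 segment: total = 47.01 mm.

47.01 mm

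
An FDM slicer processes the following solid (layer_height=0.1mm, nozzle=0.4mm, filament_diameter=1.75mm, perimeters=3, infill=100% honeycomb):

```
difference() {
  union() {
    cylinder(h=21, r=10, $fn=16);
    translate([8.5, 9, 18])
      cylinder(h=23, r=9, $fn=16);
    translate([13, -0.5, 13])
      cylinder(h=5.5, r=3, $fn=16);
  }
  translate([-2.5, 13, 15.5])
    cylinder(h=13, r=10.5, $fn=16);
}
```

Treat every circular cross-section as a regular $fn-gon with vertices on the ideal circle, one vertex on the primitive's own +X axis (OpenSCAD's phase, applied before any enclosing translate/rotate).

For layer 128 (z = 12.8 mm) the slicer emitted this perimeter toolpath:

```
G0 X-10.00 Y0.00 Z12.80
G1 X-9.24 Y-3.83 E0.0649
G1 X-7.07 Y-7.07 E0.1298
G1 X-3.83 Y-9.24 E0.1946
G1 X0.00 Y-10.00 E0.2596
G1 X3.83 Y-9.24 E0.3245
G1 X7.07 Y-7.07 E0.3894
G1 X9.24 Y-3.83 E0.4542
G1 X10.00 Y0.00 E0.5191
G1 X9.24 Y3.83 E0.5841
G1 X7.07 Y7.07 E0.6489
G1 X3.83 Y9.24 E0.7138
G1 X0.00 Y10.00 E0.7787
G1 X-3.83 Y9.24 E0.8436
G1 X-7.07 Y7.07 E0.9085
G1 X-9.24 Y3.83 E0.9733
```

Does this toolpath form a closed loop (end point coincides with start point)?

no

Start point (G0): (-10.00, 0.00). End point (last G1): the path does not return to the start — open.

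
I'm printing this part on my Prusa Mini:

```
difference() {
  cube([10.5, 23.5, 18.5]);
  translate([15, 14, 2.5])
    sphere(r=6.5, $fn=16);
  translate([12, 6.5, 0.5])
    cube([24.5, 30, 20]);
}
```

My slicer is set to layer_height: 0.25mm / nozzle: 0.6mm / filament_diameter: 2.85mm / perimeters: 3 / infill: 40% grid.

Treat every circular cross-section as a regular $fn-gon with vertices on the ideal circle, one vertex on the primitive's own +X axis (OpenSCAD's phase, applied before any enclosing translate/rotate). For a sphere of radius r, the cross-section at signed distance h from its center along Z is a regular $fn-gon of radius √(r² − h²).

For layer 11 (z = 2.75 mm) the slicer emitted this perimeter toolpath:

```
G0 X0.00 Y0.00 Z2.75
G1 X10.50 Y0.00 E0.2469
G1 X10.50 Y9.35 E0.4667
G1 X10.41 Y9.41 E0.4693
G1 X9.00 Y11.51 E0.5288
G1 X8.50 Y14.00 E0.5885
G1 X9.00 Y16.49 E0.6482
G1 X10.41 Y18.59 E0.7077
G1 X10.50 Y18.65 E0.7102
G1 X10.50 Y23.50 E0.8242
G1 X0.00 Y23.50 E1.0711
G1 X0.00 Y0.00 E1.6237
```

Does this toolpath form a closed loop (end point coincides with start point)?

yes

Start point (G0): (0.00, 0.00). End point (last G1): the path returns to the start — closed.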